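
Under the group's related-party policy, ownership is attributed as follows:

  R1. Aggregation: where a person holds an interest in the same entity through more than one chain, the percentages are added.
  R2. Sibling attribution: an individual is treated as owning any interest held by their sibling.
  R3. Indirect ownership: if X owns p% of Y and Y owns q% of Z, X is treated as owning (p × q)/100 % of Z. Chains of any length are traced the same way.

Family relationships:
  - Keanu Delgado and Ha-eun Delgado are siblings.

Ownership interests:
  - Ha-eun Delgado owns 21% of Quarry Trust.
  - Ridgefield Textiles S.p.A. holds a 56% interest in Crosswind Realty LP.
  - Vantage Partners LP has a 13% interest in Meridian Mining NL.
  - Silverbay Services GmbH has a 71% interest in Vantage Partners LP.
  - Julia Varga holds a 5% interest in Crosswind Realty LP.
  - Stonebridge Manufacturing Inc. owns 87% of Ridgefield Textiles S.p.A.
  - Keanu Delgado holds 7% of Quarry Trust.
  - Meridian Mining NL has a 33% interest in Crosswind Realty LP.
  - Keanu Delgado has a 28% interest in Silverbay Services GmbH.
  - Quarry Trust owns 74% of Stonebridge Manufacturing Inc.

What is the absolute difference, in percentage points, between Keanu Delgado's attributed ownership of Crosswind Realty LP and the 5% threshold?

By sibling attribution (R2), Keanu Delgado is treated as also owning Ha-eun Delgado's interest in Quarry Trust, giving 7% + 21% = 28%.
Chain via Silverbay Services GmbH → Vantage Partners LP → Meridian Mining NL (R3): 28% × 71% × 13% × 33% = 0.852852% of Crosswind Realty LP.
Chain via Quarry Trust → Stonebridge Manufacturing Inc. → Ridgefield Textiles S.p.A. (R3): 28% × 74% × 87% × 56% = 10.094784% of Crosswind Realty LP.
Aggregating (R1): 0.852852% + 10.094784% = 10.947636%.
10.947636% exceeds the 5% threshold by 5.947636 percentage points.

5.947636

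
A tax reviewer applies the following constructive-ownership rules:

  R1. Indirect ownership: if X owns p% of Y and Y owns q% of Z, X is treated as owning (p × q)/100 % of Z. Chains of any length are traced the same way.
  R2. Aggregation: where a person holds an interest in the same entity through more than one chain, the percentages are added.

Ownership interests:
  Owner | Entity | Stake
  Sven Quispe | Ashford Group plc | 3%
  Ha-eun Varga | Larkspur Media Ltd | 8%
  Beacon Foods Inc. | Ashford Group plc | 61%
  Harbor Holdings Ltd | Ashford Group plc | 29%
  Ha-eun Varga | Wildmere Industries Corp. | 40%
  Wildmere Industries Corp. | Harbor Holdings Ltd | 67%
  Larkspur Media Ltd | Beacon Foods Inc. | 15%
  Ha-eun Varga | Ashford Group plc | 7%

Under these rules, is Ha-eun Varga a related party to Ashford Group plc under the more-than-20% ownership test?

No

Chain via Larkspur Media Ltd → Beacon Foods Inc. (R1): 8% × 15% × 61% = 0.732% of Ashford Group plc.
Chain via Wildmere Industries Corp. → Harbor Holdings Ltd (R1): 40% × 67% × 29% = 7.772% of Ashford Group plc.
Direct interest in Ashford Group plc: 7%.
Aggregating (R2): 0.732% + 7.772% + 7% = 15.504%.
15.504% does not exceed the 20% threshold, so Ha-eun is not a related party to Ashford Group plc.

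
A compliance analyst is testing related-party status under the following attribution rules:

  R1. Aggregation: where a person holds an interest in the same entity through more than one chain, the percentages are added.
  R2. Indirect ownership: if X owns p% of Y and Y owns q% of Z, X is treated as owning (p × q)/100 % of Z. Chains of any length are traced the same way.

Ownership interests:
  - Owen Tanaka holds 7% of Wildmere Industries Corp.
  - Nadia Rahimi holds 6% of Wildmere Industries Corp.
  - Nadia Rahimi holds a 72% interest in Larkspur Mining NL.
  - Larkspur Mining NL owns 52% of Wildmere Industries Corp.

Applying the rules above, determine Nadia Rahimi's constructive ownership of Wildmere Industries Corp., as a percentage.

43.44%

Chain via Larkspur Mining NL (R2): 72% × 52% = 37.44% of Wildmere Industries Corp.
Direct interest in Wildmere Industries Corp: 6%.
Aggregating (R1): 37.44% + 6% = 43.44%.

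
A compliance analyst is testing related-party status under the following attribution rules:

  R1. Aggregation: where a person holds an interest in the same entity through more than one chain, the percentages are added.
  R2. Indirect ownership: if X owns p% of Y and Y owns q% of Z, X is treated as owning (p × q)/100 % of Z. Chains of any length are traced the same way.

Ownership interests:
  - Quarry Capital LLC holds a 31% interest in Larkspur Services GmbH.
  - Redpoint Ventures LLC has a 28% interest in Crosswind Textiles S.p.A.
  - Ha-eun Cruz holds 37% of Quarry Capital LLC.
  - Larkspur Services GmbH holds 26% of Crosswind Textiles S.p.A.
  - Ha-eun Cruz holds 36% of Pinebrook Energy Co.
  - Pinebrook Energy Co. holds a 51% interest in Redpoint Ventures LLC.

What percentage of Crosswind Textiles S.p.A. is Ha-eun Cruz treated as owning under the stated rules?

Chain via Quarry Capital LLC → Larkspur Services GmbH (R2): 37% × 31% × 26% = 2.9822% of Crosswind Textiles S.p.A.
Chain via Pinebrook Energy Co. → Redpoint Ventures LLC (R2): 36% × 51% × 28% = 5.1408% of Crosswind Textiles S.p.A.
Aggregating (R1): 2.9822% + 5.1408% = 8.123%.

8.123%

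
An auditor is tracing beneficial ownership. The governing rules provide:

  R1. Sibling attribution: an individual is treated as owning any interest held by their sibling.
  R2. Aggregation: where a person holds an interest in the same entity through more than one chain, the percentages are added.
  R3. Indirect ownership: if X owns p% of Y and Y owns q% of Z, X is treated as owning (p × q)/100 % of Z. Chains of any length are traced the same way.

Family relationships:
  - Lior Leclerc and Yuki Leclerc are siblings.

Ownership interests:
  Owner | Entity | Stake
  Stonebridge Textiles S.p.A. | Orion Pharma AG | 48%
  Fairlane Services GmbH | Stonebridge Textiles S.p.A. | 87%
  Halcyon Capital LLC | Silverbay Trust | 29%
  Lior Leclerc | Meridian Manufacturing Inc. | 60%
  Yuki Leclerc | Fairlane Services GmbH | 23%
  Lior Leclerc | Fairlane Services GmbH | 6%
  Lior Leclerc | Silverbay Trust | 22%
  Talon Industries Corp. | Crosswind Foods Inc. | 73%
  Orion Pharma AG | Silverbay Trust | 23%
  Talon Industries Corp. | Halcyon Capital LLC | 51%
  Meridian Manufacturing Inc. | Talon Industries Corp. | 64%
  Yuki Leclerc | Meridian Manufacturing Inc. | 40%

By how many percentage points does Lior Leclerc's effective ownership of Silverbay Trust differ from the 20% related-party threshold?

14.250992

By sibling attribution (R1), Lior Leclerc is treated as also owning Yuki Leclerc's interest in Meridian Manufacturing Inc, giving 60% + 40% = 100%.
By sibling attribution (R1), Lior Leclerc is treated as also owning Yuki Leclerc's interest in Fairlane Services GmbH, giving 6% + 23% = 29%.
Chain via Meridian Manufacturing Inc. → Talon Industries Corp. → Halcyon Capital LLC (R3): 100% × 64% × 51% × 29% = 9.4656% of Silverbay Trust.
Chain via Fairlane Services GmbH → Stonebridge Textiles S.p.A. → Orion Pharma AG (R3): 29% × 87% × 48% × 23% = 2.785392% of Silverbay Trust.
Direct interest in Silverbay Trust: 22%.
Aggregating (R2): 9.4656% + 2.785392% + 22% = 34.250992%.
34.250992% exceeds the 20% threshold by 14.250992 percentage points.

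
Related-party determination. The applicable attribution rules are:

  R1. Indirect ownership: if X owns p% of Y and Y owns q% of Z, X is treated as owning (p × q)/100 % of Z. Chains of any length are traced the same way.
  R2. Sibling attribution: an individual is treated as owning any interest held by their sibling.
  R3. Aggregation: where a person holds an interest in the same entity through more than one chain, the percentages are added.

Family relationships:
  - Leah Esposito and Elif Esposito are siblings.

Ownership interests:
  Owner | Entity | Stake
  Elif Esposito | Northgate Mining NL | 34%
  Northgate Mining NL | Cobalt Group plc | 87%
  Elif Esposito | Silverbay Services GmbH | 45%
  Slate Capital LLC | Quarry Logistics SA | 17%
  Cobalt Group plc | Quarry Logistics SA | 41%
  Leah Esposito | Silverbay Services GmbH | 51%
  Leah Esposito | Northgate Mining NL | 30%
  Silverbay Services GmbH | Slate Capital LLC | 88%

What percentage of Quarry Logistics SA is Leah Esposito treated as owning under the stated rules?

By sibling attribution (R2), Leah Esposito is treated as also owning Elif Esposito's interest in Northgate Mining NL, giving 30% + 34% = 64%.
By sibling attribution (R2), Leah Esposito is treated as also owning Elif Esposito's interest in Silverbay Services GmbH, giving 51% + 45% = 96%.
Chain via Northgate Mining NL → Cobalt Group plc (R1): 64% × 87% × 41% = 22.8288% of Quarry Logistics SA.
Chain via Silverbay Services GmbH → Slate Capital LLC (R1): 96% × 88% × 17% = 14.3616% of Quarry Logistics SA.
Aggregating (R3): 22.8288% + 14.3616% = 37.1904%.

37.1904%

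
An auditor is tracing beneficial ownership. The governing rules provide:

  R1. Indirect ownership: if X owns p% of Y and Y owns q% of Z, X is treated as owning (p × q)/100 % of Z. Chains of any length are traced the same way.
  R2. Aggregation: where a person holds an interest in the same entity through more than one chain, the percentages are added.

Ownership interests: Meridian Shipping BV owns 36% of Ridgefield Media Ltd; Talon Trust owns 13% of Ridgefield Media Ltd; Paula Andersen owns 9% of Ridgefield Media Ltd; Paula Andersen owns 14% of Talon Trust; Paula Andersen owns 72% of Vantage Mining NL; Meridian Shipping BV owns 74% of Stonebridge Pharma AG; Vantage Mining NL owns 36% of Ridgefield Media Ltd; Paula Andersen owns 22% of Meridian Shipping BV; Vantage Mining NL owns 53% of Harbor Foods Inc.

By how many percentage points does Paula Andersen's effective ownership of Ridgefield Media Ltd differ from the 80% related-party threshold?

Chain via Meridian Shipping BV (R1): 22% × 36% = 7.92% of Ridgefield Media Ltd.
Chain via Talon Trust (R1): 14% × 13% = 1.82% of Ridgefield Media Ltd.
Chain via Vantage Mining NL (R1): 72% × 36% = 25.92% of Ridgefield Media Ltd.
Direct interest in Ridgefield Media Ltd: 9%.
Aggregating (R2): 7.92% + 1.82% + 25.92% + 9% = 44.66%.
44.66% falls short of the 80% threshold by 35.34 percentage points.

35.34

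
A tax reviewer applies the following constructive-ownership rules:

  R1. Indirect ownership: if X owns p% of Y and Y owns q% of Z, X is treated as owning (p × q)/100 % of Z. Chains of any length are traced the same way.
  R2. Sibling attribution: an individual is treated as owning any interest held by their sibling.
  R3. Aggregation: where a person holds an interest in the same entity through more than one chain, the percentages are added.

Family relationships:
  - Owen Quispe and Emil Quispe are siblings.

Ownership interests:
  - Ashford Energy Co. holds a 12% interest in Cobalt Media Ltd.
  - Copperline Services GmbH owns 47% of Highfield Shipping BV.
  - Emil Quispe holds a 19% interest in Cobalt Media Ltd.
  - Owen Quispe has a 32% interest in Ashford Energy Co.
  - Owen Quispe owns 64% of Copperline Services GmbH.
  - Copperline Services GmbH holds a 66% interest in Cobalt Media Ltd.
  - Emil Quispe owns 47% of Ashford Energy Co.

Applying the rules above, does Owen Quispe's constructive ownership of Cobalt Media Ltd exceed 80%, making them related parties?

No

By sibling attribution (R2), Owen Quispe is treated as also owning Emil Quispe's interest in Ashford Energy Co, giving 32% + 47% = 79%.
By sibling attribution (R2), Owen Quispe is treated as owning Emil Quispe's 19% interest in Cobalt Media Ltd.
Chain via Copperline Services GmbH (R1): 64% × 66% = 42.24% of Cobalt Media Ltd.
Chain via Ashford Energy Co. (R1): 79% × 12% = 9.48% of Cobalt Media Ltd.
Direct interest in Cobalt Media Ltd: 19%.
Aggregating (R3): 42.24% + 9.48% + 19% = 70.72%.
70.72% does not exceed the 80% threshold, so Owen is not a related party to Cobalt Media Ltd.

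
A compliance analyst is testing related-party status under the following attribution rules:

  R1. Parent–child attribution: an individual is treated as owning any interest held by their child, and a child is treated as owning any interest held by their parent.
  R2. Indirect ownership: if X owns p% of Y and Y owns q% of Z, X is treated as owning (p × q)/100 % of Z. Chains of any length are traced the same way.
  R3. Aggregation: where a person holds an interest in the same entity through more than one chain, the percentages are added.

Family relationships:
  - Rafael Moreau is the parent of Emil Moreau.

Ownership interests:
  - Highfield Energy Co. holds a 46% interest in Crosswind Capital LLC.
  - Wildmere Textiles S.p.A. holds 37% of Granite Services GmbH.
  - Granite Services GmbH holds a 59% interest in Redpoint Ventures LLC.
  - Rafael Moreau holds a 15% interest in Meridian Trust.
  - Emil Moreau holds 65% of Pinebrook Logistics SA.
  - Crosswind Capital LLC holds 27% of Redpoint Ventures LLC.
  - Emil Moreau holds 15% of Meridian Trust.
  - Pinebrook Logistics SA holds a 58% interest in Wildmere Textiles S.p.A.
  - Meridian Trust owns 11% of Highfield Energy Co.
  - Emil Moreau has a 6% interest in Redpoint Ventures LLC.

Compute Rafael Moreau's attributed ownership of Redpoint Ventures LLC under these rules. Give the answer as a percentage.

By parent–child attribution (R1), Rafael Moreau is treated as also owning Emil Moreau's interest in Meridian Trust, giving 15% + 15% = 30%.
By parent–child attribution (R1), Rafael Moreau is treated as owning Emil Moreau's 65% interest in Pinebrook Logistics SA.
By parent–child attribution (R1), Rafael Moreau is treated as owning Emil Moreau's 6% interest in Redpoint Ventures LLC.
Chain via Meridian Trust → Highfield Energy Co. → Crosswind Capital LLC (R2): 30% × 11% × 46% × 27% = 0.40986% of Redpoint Ventures LLC.
Chain via Pinebrook Logistics SA → Wildmere Textiles S.p.A. → Granite Services GmbH (R2): 65% × 58% × 37% × 59% = 8.22991% of Redpoint Ventures LLC.
Direct interest in Redpoint Ventures LLC: 6%.
Aggregating (R3): 0.40986% + 8.22991% + 6% = 14.63977%.

14.63977%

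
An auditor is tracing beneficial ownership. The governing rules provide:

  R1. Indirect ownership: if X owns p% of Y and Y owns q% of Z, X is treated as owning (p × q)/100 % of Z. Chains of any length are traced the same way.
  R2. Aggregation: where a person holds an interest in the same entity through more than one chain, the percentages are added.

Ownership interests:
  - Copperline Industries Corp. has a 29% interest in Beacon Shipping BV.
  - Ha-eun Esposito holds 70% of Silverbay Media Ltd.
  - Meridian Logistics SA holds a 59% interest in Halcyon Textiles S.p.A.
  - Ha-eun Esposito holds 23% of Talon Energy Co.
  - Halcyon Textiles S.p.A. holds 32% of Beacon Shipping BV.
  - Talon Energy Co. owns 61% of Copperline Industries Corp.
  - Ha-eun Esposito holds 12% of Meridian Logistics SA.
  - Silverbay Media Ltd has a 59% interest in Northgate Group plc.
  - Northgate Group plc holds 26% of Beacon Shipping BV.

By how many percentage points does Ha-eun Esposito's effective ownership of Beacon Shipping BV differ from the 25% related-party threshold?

Chain via Silverbay Media Ltd → Northgate Group plc (R1): 70% × 59% × 26% = 10.738% of Beacon Shipping BV.
Chain via Meridian Logistics SA → Halcyon Textiles S.p.A. (R1): 12% × 59% × 32% = 2.2656% of Beacon Shipping BV.
Chain via Talon Energy Co. → Copperline Industries Corp. (R1): 23% × 61% × 29% = 4.0687% of Beacon Shipping BV.
Aggregating (R2): 10.738% + 2.2656% + 4.0687% = 17.0723%.
17.0723% falls short of the 25% threshold by 7.9277 percentage points.

7.9277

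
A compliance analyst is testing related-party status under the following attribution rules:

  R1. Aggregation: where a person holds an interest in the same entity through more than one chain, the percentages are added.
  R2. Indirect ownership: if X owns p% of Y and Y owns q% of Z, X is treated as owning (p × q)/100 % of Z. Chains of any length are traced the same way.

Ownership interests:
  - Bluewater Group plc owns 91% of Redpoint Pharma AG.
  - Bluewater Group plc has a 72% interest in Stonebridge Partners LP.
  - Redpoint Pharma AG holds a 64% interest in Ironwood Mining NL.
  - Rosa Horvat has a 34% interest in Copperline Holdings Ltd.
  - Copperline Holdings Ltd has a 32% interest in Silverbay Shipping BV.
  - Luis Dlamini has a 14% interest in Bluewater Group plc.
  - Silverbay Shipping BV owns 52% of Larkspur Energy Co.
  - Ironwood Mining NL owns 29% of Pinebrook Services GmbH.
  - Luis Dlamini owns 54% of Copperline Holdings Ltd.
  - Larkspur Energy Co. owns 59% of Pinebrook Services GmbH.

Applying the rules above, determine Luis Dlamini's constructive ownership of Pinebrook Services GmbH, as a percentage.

7.666048%

Chain via Bluewater Group plc → Redpoint Pharma AG → Ironwood Mining NL (R2): 14% × 91% × 64% × 29% = 2.364544% of Pinebrook Services GmbH.
Chain via Copperline Holdings Ltd → Silverbay Shipping BV → Larkspur Energy Co. (R2): 54% × 32% × 52% × 59% = 5.301504% of Pinebrook Services GmbH.
Aggregating (R1): 2.364544% + 5.301504% = 7.666048%.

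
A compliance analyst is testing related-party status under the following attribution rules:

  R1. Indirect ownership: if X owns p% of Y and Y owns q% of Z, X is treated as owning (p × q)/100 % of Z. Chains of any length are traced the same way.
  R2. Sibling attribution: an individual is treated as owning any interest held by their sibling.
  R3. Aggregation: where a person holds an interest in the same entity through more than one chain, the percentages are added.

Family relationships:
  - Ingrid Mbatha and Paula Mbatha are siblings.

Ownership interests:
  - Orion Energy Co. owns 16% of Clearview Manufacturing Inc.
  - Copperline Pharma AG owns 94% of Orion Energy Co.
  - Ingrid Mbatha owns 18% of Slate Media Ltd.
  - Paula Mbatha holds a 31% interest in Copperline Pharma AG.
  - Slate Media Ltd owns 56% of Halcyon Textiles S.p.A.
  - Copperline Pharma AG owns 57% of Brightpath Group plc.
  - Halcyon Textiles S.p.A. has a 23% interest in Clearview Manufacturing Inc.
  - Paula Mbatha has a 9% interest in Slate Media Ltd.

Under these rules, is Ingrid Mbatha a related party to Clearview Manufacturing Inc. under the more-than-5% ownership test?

By sibling attribution (R2), Ingrid Mbatha is treated as also owning Paula Mbatha's interest in Slate Media Ltd, giving 18% + 9% = 27%.
By sibling attribution (R2), Ingrid Mbatha is treated as owning Paula Mbatha's 31% interest in Copperline Pharma AG.
Chain via Slate Media Ltd → Halcyon Textiles S.p.A. (R1): 27% × 56% × 23% = 3.4776% of Clearview Manufacturing Inc.
Chain via Copperline Pharma AG → Orion Energy Co. (R1): 31% × 94% × 16% = 4.6624% of Clearview Manufacturing Inc.
Aggregating (R3): 3.4776% + 4.6624% = 8.14%.
8.14% exceeds the 5% threshold, so Ingrid is a related party to Clearview Manufacturing Inc.

Yes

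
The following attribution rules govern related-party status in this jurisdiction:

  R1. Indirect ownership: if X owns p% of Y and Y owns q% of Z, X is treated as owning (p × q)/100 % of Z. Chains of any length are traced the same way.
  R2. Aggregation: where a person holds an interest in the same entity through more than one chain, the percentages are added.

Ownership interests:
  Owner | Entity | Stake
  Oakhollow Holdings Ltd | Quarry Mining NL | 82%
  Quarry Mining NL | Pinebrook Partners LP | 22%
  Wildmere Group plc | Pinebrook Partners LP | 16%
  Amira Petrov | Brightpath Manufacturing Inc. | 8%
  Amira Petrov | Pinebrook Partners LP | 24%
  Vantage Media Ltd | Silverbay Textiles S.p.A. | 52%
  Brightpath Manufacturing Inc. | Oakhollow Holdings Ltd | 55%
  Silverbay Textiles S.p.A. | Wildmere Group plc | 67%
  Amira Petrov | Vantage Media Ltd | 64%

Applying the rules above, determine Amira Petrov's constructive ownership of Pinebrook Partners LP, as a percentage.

Chain via Brightpath Manufacturing Inc. → Oakhollow Holdings Ltd → Quarry Mining NL (R1): 8% × 55% × 82% × 22% = 0.79376% of Pinebrook Partners LP.
Chain via Vantage Media Ltd → Silverbay Textiles S.p.A. → Wildmere Group plc (R1): 64% × 52% × 67% × 16% = 3.567616% of Pinebrook Partners LP.
Direct interest in Pinebrook Partners LP: 24%.
Aggregating (R2): 0.79376% + 3.567616% + 24% = 28.361376%.

28.361376%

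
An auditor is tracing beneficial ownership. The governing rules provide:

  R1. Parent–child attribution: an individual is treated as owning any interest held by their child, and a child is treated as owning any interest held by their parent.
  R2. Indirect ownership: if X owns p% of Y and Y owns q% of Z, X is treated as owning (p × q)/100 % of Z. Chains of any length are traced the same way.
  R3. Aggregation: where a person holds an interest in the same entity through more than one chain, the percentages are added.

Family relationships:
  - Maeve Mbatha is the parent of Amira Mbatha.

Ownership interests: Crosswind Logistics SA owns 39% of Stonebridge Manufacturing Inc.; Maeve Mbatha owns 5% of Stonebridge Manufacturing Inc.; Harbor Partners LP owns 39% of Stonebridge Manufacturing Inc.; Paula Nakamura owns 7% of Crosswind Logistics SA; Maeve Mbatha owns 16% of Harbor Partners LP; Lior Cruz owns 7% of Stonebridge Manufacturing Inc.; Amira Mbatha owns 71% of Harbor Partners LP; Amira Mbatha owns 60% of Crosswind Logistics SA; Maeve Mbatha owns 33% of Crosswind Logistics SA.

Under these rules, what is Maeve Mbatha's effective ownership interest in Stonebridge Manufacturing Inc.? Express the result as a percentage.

75.2%

By parent–child attribution (R1), Maeve Mbatha is treated as also owning Amira Mbatha's interest in Crosswind Logistics SA, giving 33% + 60% = 93%.
By parent–child attribution (R1), Maeve Mbatha is treated as also owning Amira Mbatha's interest in Harbor Partners LP, giving 16% + 71% = 87%.
Chain via Crosswind Logistics SA (R2): 93% × 39% = 36.27% of Stonebridge Manufacturing Inc.
Chain via Harbor Partners LP (R2): 87% × 39% = 33.93% of Stonebridge Manufacturing Inc.
Direct interest in Stonebridge Manufacturing Inc: 5%.
Aggregating (R3): 36.27% + 33.93% + 5% = 75.2%.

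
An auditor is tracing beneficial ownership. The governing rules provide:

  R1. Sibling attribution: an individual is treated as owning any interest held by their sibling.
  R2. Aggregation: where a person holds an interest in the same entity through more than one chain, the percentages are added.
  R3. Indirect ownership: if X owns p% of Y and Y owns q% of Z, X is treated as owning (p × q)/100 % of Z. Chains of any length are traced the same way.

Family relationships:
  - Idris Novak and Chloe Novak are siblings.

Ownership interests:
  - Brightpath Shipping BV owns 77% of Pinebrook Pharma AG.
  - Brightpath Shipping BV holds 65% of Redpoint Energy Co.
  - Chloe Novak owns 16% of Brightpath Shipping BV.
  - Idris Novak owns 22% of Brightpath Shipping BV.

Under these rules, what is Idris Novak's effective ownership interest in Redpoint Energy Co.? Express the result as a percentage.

By sibling attribution (R1), Idris Novak is treated as also owning Chloe Novak's interest in Brightpath Shipping BV, giving 22% + 16% = 38%.
Chain via Brightpath Shipping BV (R3): 38% × 65% = 24.7% of Redpoint Energy Co.

24.7%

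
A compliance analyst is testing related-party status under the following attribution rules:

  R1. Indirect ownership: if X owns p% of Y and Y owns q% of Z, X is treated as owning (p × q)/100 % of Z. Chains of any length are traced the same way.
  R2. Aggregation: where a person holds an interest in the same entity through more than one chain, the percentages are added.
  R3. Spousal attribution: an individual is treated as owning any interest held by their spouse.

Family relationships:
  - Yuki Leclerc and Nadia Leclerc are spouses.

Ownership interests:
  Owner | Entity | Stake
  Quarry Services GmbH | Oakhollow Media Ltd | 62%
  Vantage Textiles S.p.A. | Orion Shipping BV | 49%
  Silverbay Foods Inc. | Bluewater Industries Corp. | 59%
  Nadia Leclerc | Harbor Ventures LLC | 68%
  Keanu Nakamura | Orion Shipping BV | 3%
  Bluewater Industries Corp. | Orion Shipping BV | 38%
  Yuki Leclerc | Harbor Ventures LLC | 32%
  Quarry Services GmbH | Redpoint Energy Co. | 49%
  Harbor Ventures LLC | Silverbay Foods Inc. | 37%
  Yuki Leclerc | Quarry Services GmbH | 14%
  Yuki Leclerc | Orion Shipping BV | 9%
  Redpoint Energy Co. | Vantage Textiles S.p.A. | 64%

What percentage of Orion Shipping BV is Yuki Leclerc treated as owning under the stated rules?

By spousal attribution (R3), Yuki Leclerc is treated as also owning Nadia Leclerc's interest in Harbor Ventures LLC, giving 32% + 68% = 100%.
Chain via Harbor Ventures LLC → Silverbay Foods Inc. → Bluewater Industries Corp. (R1): 100% × 37% × 59% × 38% = 8.2954% of Orion Shipping BV.
Chain via Quarry Services GmbH → Redpoint Energy Co. → Vantage Textiles S.p.A. (R1): 14% × 49% × 64% × 49% = 2.151296% of Orion Shipping BV.
Direct interest in Orion Shipping BV: 9%.
Aggregating (R2): 8.2954% + 2.151296% + 9% = 19.446696%.

19.446696%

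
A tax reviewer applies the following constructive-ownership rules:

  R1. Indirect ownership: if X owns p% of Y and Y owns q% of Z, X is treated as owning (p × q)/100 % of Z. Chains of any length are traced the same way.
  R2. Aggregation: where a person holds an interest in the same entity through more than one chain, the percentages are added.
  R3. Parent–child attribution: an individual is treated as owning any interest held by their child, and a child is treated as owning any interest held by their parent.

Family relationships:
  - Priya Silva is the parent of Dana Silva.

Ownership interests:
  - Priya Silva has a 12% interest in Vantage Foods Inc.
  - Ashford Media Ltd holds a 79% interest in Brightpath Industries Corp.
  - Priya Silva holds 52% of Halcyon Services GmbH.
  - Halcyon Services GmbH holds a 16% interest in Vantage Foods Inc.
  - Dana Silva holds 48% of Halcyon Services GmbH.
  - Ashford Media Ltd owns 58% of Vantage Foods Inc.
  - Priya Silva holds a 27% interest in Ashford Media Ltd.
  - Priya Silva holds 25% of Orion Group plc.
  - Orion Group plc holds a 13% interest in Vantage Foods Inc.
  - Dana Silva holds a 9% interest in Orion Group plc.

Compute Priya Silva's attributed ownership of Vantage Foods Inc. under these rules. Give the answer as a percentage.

48.08%

By parent–child attribution (R3), Priya Silva is treated as also owning Dana Silva's interest in Halcyon Services GmbH, giving 52% + 48% = 100%.
By parent–child attribution (R3), Priya Silva is treated as also owning Dana Silva's interest in Orion Group plc, giving 25% + 9% = 34%.
Chain via Halcyon Services GmbH (R1): 100% × 16% = 16% of Vantage Foods Inc.
Chain via Ashford Media Ltd (R1): 27% × 58% = 15.66% of Vantage Foods Inc.
Chain via Orion Group plc (R1): 34% × 13% = 4.42% of Vantage Foods Inc.
Direct interest in Vantage Foods Inc: 12%.
Aggregating (R2): 16% + 15.66% + 4.42% + 12% = 48.08%.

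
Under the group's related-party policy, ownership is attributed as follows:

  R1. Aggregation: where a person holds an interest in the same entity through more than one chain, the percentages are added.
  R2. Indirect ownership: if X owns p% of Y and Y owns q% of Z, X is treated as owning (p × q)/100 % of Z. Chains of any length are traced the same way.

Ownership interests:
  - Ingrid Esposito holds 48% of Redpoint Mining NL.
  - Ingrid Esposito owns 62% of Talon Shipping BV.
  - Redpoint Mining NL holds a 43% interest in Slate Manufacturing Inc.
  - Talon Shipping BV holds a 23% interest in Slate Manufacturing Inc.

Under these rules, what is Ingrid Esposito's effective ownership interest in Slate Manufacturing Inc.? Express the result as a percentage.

34.9%

Chain via Talon Shipping BV (R2): 62% × 23% = 14.26% of Slate Manufacturing Inc.
Chain via Redpoint Mining NL (R2): 48% × 43% = 20.64% of Slate Manufacturing Inc.
Aggregating (R1): 14.26% + 20.64% = 34.9%.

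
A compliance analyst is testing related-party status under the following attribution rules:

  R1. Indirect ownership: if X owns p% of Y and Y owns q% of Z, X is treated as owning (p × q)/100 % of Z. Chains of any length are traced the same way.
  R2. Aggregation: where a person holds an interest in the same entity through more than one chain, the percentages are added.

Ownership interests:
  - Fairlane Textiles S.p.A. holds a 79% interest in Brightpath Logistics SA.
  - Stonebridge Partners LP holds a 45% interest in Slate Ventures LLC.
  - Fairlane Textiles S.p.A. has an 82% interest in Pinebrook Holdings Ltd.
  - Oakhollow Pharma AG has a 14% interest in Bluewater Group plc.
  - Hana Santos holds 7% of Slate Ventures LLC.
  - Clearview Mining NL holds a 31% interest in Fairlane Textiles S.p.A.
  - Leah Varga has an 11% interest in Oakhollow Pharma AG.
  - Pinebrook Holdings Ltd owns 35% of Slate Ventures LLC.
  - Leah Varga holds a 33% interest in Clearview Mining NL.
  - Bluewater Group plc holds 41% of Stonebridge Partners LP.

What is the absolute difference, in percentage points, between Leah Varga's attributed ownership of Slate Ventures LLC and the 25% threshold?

Chain via Oakhollow Pharma AG → Bluewater Group plc → Stonebridge Partners LP (R1): 11% × 14% × 41% × 45% = 0.28413% of Slate Ventures LLC.
Chain via Clearview Mining NL → Fairlane Textiles S.p.A. → Pinebrook Holdings Ltd (R1): 33% × 31% × 82% × 35% = 2.93601% of Slate Ventures LLC.
Aggregating (R2): 0.28413% + 2.93601% = 3.22014%.
3.22014% falls short of the 25% threshold by 21.77986 percentage points.

21.77986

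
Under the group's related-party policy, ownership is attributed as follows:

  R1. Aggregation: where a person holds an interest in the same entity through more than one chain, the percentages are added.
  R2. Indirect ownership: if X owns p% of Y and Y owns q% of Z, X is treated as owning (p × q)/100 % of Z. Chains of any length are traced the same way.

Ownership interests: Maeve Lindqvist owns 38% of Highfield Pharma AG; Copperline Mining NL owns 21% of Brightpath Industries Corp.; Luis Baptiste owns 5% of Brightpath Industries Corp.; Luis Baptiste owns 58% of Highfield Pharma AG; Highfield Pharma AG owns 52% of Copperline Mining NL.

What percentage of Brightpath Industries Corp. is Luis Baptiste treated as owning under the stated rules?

11.3336%

Chain via Highfield Pharma AG → Copperline Mining NL (R2): 58% × 52% × 21% = 6.3336% of Brightpath Industries Corp.
Direct interest in Brightpath Industries Corp: 5%.
Aggregating (R1): 6.3336% + 5% = 11.3336%.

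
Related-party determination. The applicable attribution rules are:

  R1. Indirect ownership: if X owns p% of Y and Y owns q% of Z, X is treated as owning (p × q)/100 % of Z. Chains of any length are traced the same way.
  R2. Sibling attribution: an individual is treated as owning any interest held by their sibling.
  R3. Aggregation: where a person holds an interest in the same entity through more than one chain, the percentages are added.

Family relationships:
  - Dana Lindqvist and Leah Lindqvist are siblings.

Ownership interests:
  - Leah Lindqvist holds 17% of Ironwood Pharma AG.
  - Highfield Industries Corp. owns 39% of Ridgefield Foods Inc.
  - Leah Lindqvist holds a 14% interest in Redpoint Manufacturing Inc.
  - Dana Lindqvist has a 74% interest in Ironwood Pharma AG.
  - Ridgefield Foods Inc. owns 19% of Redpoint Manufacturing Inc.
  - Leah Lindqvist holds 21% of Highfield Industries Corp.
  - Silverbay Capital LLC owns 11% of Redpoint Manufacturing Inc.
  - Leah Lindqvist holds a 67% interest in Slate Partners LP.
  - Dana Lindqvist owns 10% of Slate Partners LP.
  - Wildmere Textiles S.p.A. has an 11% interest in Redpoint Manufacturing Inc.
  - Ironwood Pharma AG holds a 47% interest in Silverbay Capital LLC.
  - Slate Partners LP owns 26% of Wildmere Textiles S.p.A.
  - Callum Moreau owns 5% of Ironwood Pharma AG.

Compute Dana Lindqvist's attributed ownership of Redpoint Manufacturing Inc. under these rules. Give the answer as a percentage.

22.463%

By sibling attribution (R2), Dana Lindqvist is treated as also owning Leah Lindqvist's interest in Slate Partners LP, giving 10% + 67% = 77%.
By sibling attribution (R2), Dana Lindqvist is treated as also owning Leah Lindqvist's interest in Ironwood Pharma AG, giving 74% + 17% = 91%.
By sibling attribution (R2), Dana Lindqvist is treated as owning Leah Lindqvist's 21% interest in Highfield Industries Corp.
By sibling attribution (R2), Dana Lindqvist is treated as owning Leah Lindqvist's 14% interest in Redpoint Manufacturing Inc.
Chain via Slate Partners LP → Wildmere Textiles S.p.A. (R1): 77% × 26% × 11% = 2.2022% of Redpoint Manufacturing Inc.
Chain via Ironwood Pharma AG → Silverbay Capital LLC (R1): 91% × 47% × 11% = 4.7047% of Redpoint Manufacturing Inc.
Chain via Highfield Industries Corp. → Ridgefield Foods Inc. (R1): 21% × 39% × 19% = 1.5561% of Redpoint Manufacturing Inc.
Direct interest in Redpoint Manufacturing Inc: 14%.
Aggregating (R3): 2.2022% + 4.7047% + 1.5561% + 14% = 22.463%.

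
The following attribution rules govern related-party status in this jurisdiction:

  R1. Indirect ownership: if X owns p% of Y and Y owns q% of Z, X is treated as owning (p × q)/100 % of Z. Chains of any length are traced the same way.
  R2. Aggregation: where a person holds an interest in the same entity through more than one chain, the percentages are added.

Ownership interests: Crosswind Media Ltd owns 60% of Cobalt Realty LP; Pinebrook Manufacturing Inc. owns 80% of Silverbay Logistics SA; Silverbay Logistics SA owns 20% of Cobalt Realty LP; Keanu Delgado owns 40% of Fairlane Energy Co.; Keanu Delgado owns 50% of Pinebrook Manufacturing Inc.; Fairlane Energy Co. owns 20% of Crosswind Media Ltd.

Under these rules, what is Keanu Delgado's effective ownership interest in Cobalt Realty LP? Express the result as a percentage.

12.8%

Chain via Pinebrook Manufacturing Inc. → Silverbay Logistics SA (R1): 50% × 80% × 20% = 8% of Cobalt Realty LP.
Chain via Fairlane Energy Co. → Crosswind Media Ltd (R1): 40% × 20% × 60% = 4.8% of Cobalt Realty LP.
Aggregating (R2): 8% + 4.8% = 12.8%.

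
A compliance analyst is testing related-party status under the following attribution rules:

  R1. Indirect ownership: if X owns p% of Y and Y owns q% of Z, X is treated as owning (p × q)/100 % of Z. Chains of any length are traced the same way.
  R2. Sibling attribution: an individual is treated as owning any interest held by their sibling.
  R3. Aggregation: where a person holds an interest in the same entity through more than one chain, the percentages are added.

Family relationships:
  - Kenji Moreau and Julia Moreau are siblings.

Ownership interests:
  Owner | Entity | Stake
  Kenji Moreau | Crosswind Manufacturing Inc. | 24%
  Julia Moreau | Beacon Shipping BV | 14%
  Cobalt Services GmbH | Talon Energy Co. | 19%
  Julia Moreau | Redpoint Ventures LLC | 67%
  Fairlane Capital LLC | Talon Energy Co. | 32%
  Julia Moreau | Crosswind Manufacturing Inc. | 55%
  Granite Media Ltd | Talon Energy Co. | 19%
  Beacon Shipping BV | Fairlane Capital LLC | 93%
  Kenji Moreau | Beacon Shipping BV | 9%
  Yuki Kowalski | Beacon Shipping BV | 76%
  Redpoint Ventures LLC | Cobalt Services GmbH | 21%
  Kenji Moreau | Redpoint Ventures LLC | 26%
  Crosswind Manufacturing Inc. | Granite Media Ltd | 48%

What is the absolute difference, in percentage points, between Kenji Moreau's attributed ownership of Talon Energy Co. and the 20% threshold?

By sibling attribution (R2), Kenji Moreau is treated as also owning Julia Moreau's interest in Crosswind Manufacturing Inc, giving 24% + 55% = 79%.
By sibling attribution (R2), Kenji Moreau is treated as also owning Julia Moreau's interest in Redpoint Ventures LLC, giving 26% + 67% = 93%.
By sibling attribution (R2), Kenji Moreau is treated as also owning Julia Moreau's interest in Beacon Shipping BV, giving 9% + 14% = 23%.
Chain via Crosswind Manufacturing Inc. → Granite Media Ltd (R1): 79% × 48% × 19% = 7.2048% of Talon Energy Co.
Chain via Redpoint Ventures LLC → Cobalt Services GmbH (R1): 93% × 21% × 19% = 3.7107% of Talon Energy Co.
Chain via Beacon Shipping BV → Fairlane Capital LLC (R1): 23% × 93% × 32% = 6.8448% of Talon Energy Co.
Aggregating (R3): 7.2048% + 3.7107% + 6.8448% = 17.7603%.
17.7603% falls short of the 20% threshold by 2.2397 percentage points.

2.2397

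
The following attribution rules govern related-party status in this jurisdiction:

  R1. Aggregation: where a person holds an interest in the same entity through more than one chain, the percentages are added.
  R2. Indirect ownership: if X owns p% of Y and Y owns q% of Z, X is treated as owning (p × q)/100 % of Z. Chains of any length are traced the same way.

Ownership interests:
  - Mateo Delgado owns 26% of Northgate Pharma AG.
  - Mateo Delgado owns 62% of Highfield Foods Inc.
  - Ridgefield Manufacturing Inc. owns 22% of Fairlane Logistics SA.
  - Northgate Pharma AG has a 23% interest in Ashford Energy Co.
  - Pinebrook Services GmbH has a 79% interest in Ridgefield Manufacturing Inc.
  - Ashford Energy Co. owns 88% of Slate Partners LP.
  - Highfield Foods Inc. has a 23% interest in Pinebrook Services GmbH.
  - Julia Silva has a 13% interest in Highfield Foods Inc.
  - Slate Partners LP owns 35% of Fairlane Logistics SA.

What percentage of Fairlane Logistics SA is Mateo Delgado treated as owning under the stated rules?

4.320228%

Chain via Highfield Foods Inc. → Pinebrook Services GmbH → Ridgefield Manufacturing Inc. (R2): 62% × 23% × 79% × 22% = 2.478388% of Fairlane Logistics SA.
Chain via Northgate Pharma AG → Ashford Energy Co. → Slate Partners LP (R2): 26% × 23% × 88% × 35% = 1.84184% of Fairlane Logistics SA.
Aggregating (R1): 2.478388% + 1.84184% = 4.320228%.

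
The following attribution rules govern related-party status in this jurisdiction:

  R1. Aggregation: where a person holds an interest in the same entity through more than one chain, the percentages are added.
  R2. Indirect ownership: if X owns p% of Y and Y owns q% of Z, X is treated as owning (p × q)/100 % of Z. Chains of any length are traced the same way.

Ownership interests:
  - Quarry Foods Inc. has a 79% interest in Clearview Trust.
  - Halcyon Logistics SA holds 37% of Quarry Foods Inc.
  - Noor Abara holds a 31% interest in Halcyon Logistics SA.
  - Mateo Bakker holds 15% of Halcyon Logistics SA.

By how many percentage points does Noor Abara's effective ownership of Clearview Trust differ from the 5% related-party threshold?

Chain via Halcyon Logistics SA → Quarry Foods Inc. (R2): 31% × 37% × 79% = 9.0613% of Clearview Trust.
9.0613% exceeds the 5% threshold by 4.0613 percentage points.

4.0613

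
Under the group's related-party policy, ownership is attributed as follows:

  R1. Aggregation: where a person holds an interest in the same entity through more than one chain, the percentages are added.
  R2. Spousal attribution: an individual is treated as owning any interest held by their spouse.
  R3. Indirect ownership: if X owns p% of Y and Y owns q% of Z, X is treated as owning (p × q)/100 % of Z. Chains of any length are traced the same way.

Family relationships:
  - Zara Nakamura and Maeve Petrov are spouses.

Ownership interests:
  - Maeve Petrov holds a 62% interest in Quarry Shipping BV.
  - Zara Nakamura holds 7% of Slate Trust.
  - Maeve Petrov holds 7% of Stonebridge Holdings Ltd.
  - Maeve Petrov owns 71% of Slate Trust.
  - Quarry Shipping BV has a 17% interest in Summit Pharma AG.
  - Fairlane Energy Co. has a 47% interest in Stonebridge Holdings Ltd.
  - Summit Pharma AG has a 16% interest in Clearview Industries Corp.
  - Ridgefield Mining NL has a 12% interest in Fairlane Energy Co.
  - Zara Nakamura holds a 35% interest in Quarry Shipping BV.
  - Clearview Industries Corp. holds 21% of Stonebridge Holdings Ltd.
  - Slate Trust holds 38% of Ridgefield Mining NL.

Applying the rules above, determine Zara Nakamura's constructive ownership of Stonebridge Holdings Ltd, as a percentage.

9.22576%

By spousal attribution (R2), Zara Nakamura is treated as also owning Maeve Petrov's interest in Quarry Shipping BV, giving 35% + 62% = 97%.
By spousal attribution (R2), Zara Nakamura is treated as also owning Maeve Petrov's interest in Slate Trust, giving 7% + 71% = 78%.
By spousal attribution (R2), Zara Nakamura is treated as owning Maeve Petrov's 7% interest in Stonebridge Holdings Ltd.
Chain via Quarry Shipping BV → Summit Pharma AG → Clearview Industries Corp. (R3): 97% × 17% × 16% × 21% = 0.554064% of Stonebridge Holdings Ltd.
Chain via Slate Trust → Ridgefield Mining NL → Fairlane Energy Co. (R3): 78% × 38% × 12% × 47% = 1.671696% of Stonebridge Holdings Ltd.
Direct interest in Stonebridge Holdings Ltd: 7%.
Aggregating (R1): 0.554064% + 1.671696% + 7% = 9.22576%.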